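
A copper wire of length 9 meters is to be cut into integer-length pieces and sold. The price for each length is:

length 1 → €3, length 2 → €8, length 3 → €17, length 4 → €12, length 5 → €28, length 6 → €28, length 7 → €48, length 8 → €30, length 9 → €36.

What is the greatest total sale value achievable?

56

Let v[k] be the best obtainable value from length k. For each k, try every first piece i and keep the best of price[i] + v[k−i].
v[1] = 3
v[2] = 8
v[3] = 17
v[4] = 20  (first piece 1, then v[3]=17)
v[5] = 28
v[6] = 34  (first piece 3, then v[3]=17)
v[7] = 48
v[8] = 51  (first piece 1, then v[7]=48)
v[9] = 56  (first piece 2, then v[7]=48)
One optimal cutting: 7 + 2 → €48 + €8 = €56.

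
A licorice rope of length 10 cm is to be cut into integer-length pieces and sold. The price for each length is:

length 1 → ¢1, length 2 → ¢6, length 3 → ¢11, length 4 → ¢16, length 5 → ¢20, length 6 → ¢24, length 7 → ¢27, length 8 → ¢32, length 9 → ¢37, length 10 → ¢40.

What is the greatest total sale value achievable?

40

Build r[k] bottom-up: r[k] = max over allowed piece i of (p[i] + r[k−i]).
r[1] = 1
r[2] = max(1+1, 6+0) = 6
r[3] = max(1+6, 6+1, 11+0) = 11
r[4] = max(1+11, 6+6, 11+1, 16+0) = 16
r[5] = max(1+16, 6+11, 11+6, 16+1, 20+0) = 20
r[6] = max(1+20, 6+16, 11+11, 16+6, 20+1, 24+0) = 24
r[7] = max(1+24, 6+20, 11+16, …, 24+1, 27+0) = 27
r[8] = max(1+27, 6+24, 11+20, …, 27+1, 32+0) = 32
r[9] = max(1+32, 6+27, 11+24, …, 32+1, 37+0) = 37
r[10] = max(1+37, 6+32, 11+27, …, 37+1, 40+0) = 40
One optimal cutting: 6 + 4 → ¢24 + ¢16 = ¢40.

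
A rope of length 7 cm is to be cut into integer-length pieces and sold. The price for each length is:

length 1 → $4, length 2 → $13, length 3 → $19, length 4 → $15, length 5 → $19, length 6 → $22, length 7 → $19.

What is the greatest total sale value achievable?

45

Build v[k] bottom-up: v[k] = max over allowed piece i of (p[i] + v[k−i]).
v[1] = 4
v[2] = 13
v[3] = 19
v[4] = 26  (first piece 2, then v[2]=13)
v[5] = 32  (first piece 2, then v[3]=19)
v[6] = 39  (first piece 2, then v[4]=26)
v[7] = 45  (first piece 2, then v[5]=32)
One optimal cutting: 3 + 2 + 2 → $19 + $13 + $13 = $45.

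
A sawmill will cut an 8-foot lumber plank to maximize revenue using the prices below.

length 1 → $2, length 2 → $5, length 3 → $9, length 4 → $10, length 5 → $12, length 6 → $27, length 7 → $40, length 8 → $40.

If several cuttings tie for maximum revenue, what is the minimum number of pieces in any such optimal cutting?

2

Consider every possible first cut. r[k] is the best of p[i]+r[k−i] over all sellable i≤k.
r[1] = 2
r[2] = max(2+2, 5+0) = 5
r[3] = max(2+5, 5+2, 9+0) = 9
r[4] = max(2+9, 5+5, 9+2, 10+0) = 11
r[5] = max(2+11, 5+9, 9+5, 10+2, 12+0) = 14
r[6] = max(2+14, 5+11, 9+9, 10+5, 12+2, 27+0) = 27
r[7] = max(2+27, 5+14, 9+11, …, 27+2, 40+0) = 40
r[8] = max(2+40, 5+27, 9+14, …, 40+2, 40+0) = 42
Maximum revenue is $42.
Now minimize piece count subject to staying optimal: for each k, pieces[k] = 1 + min over i with p[i]+r[k−i]=r[k] of pieces[k−i].
pieces[5] = 2
pieces[6] = 1
pieces[7] = 1
pieces[8] = 2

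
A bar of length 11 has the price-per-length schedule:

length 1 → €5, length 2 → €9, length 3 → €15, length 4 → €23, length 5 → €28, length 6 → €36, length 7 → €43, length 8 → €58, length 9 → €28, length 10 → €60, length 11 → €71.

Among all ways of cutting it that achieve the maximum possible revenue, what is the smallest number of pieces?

2

Let r[k] be the best obtainable value from length k. For each k, try every first piece i and keep the best of price[i] + r[k−i].
r[1] = 5
r[2] = 10  (first piece 1, then r[1]=5)
r[3] = 15  (first piece 1, then r[2]=10)
r[4] = 23
r[5] = 28  (first piece 1, then r[4]=23)
r[6] = 36
r[7] = 43
r[8] = 58
r[9] = 63  (first piece 1, then r[8]=58)
r[10] = 68  (first piece 1, then r[9]=63)
r[11] = 73  (first piece 1, then r[10]=68)
Maximum revenue is €73.
Now minimize piece count subject to staying optimal: for each k, pieces[k] = 1 + min over i with p[i]+r[k−i]=r[k] of pieces[k−i].
pieces[8] = 1
pieces[9] = 2
pieces[10] = 3
pieces[11] = 2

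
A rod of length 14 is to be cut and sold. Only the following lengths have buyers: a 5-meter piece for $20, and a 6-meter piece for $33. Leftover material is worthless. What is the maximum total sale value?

Build f[k] bottom-up: f[k] = max over allowed piece i of (p[i] + f[k−i]).
f[1] = 0
f[2] = 0
f[3] = 0
f[4] = 0
f[5] = 20
f[6] = max(20+0, 33+0) = 33
f[7] = max(20+0, 33+0) = 33
f[8] = max(20+0, 33+0) = 33
f[9] = max(20+0, 33+0) = 33
f[10] = max(20+20, 33+0) = 40
f[11] = max(20+33, 33+20) = 53
f[12] = max(20+33, 33+33) = 66
f[13] = max(20+33, 33+33) = 66
f[14] = max(20+33, 33+33) = 66
One optimal cutting: pieces 6 + 6 with 2 meters of scrap → $66.

66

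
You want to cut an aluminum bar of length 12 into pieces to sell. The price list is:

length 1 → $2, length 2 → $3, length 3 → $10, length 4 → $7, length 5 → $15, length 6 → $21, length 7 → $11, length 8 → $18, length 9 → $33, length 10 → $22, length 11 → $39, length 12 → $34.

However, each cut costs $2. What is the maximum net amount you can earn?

41

Build r[k] bottom-up: r[k] = max over allowed piece i of (p[i] + r[k−i]) − 2 per cut.
r[1] = 2
r[2] = max(2+2-2, 3+0) = 3
r[3] = max(2+3-2, 3+2-2, 10+0) = 10
r[4] = max(2+10-2, 3+3-2, 10+2-2, 7+0) = 10
r[5] = max(2+10-2, 3+10-2, 10+3-2, 7+2-2, 15+0) = 15
r[6] = max(2+15-2, 3+10-2, 10+10-2, 7+3-2, 15+2-2, 21+0) = 21
r[7] = max(2+21-2, 3+15-2, 10+10-2, …, 21+2-2, 11+0) = 21
r[8] = max(2+21-2, 3+21-2, 10+15-2, …, 11+2-2, 18+0) = 23
r[9] = max(2+23-2, 3+21-2, 10+21-2, …, 18+2-2, 33+0) = 33
r[10] = max(2+33-2, 3+23-2, 10+21-2, …, 33+2-2, 22+0) = 33
r[11] = max(2+33-2, 3+33-2, 10+23-2, …, 22+2-2, 39+0) = 39
r[12] = max(2+39-2, 3+33-2, 10+33-2, …, 39+2-2, 34+0) = 41
One optimal plan: pieces 9 + 3 (1 cut) → $43 − $2 = $41.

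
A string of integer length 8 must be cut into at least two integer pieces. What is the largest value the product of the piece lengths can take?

18

Let prod[k] be the best product for length k (with at least one cut). For each first piece i, the rest contributes max(k−i, prod[k−i]).
Small cases: prod[2]=1, prod[3]=2.
prod[4] = 2*max(2,1) = 2*2 = 4
prod[5] = 2*max(3,2) = 2*3 = 6
prod[6] = 3*max(3,2) = 3*3 = 9
prod[7] = 2*max(5,6) = 2*6 = 12
prod[8] = 2*max(6,9) = 2*9 = 18
One optimal split: 3 + 3 + 2; product 3*3*2 = 18.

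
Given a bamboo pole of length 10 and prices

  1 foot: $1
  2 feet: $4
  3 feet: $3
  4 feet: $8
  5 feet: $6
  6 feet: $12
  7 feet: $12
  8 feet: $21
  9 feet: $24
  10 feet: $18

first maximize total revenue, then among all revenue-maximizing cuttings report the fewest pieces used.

Let r[k] be the best obtainable value from length k. For each k, try every first piece i and keep the best of price[i] + r[k−i].
r[1] = 1
r[2] = max(1+1, 4+0) = 4
r[3] = max(1+4, 4+1, 3+0) = 5
r[4] = max(1+5, 4+4, 3+1, 8+0) = 8
r[5] = max(1+8, 4+5, 3+4, 8+1, 6+0) = 9
r[6] = max(1+9, 4+8, 3+5, 8+4, 6+1, 12+0) = 12
r[7] = max(1+12, 4+9, 3+8, …, 12+1, 12+0) = 13
r[8] = max(1+13, 4+12, 3+9, …, 12+1, 21+0) = 21
r[9] = max(1+21, 4+13, 3+12, …, 21+1, 24+0) = 24
r[10] = max(1+24, 4+21, 3+13, …, 24+1, 18+0) = 25
Maximum revenue is $25.
Now minimize piece count subject to staying optimal: for each k, pieces[k] = 1 + min over i with p[i]+r[k−i]=r[k] of pieces[k−i].
pieces[7] = 2
pieces[8] = 1
pieces[9] = 1
pieces[10] = 2

2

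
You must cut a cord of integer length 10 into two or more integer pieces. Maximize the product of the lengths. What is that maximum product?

Let prod[k] be the best product for length k (with at least one cut). For each first piece i, the rest contributes max(k−i, prod[k−i]).
Small cases: prod[2]=1, prod[3]=2, prod[4]=4.
prod[5] = 2×max(3,2) = 2×3 = 6
prod[6] = 3×max(3,2) = 3×3 = 9
prod[7] = 2×max(5,6) = 2×6 = 12
prod[8] = 2×max(6,9) = 2×9 = 18
prod[9] = 3×max(6,9) = 3×9 = 27
prod[10] = 2×max(8,18) = 2×18 = 36
One optimal split: 3 + 3 + 2 + 2; product 3×3×2×2 = 36.

36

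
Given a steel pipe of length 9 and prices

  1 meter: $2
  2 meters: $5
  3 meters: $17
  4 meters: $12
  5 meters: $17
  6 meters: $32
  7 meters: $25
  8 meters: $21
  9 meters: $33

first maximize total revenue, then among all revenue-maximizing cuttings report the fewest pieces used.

3

Build r[k] bottom-up: r[k] = max over allowed piece i of (p[i] + r[k−i]).
r[1] = 2
r[2] = max(2+2, 5+0) = 5
r[3] = max(2+5, 5+2, 17+0) = 17
r[4] = max(2+17, 5+5, 17+2, 12+0) = 19
r[5] = max(2+19, 5+17, 17+5, 12+2, 17+0) = 22
r[6] = max(2+22, 5+19, 17+17, 12+5, 17+2, 32+0) = 34
r[7] = max(2+34, 5+22, 17+19, …, 32+2, 25+0) = 36
r[8] = max(2+36, 5+34, 17+22, …, 25+2, 21+0) = 39
r[9] = max(2+39, 5+36, 17+34, …, 21+2, 33+0) = 51
Maximum revenue is $51.
Now minimize piece count subject to staying optimal: for each k, pieces[k] = 1 + min over i with p[i]+r[k−i]=r[k] of pieces[k−i].
pieces[6] = 2
pieces[7] = 3
pieces[8] = 3
pieces[9] = 3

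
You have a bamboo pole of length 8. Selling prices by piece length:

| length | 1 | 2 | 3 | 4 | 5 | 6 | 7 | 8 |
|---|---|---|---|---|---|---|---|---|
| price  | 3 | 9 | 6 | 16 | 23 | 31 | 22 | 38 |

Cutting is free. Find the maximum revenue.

40

Build best[k] bottom-up: best[k] = max over allowed piece i of (p[i] + best[k−i]).
best[1] = 3
best[2] = max(3+3, 9+0) = 9
best[3] = max(3+9, 9+3, 6+0) = 12
best[4] = max(3+12, 9+9, 6+3, 16+0) = 18
best[5] = max(3+18, 9+12, 6+9, 16+3, 23+0) = 23
best[6] = max(3+23, 9+18, 6+12, 16+9, 23+3, 31+0) = 31
best[7] = max(3+31, 9+23, 6+18, …, 31+3, 22+0) = 34
best[8] = max(3+34, 9+31, 6+23, …, 22+3, 38+0) = 40
One optimal cutting: 6 + 2 → $31 + $9 = $40.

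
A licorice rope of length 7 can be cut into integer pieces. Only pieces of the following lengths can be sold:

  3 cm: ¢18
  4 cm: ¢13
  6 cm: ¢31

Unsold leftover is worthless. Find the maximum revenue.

36

Consider every possible first cut. f[k] is the best of p[i]+f[k−i] over all sellable i≤k.
f[1] = 0
f[2] = 0
f[3] = 18
f[4] = 18
f[5] = 18
f[6] = 36  (first piece 3, then f[3]=18)
f[7] = 36
One optimal cutting: pieces 3 + 3 with 1 cm of scrap → ¢36.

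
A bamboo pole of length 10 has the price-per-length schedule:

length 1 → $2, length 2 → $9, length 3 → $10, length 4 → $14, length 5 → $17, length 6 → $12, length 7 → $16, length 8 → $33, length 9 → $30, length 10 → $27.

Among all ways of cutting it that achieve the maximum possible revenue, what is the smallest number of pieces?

5

Consider every possible first cut. r[k] is the best of p[i]+r[k−i] over all sellable i≤k.
r[1] = 2
r[2] = max(2+2, 9+0) = 9
r[3] = max(2+9, 9+2, 10+0) = 11
r[4] = max(2+11, 9+9, 10+2, 14+0) = 18
r[5] = max(2+18, 9+11, 10+9, 14+2, 17+0) = 20
r[6] = max(2+20, 9+18, 10+11, 14+9, 17+2, 12+0) = 27
r[7] = max(2+27, 9+20, 10+18, …, 12+2, 16+0) = 29
r[8] = max(2+29, 9+27, 10+20, …, 16+2, 33+0) = 36
r[9] = max(2+36, 9+29, 10+27, …, 33+2, 30+0) = 38
r[10] = max(2+38, 9+36, 10+29, …, 30+2, 27+0) = 45
Maximum revenue is $45.
Now minimize piece count subject to staying optimal: for each k, pieces[k] = 1 + min over i with p[i]+r[k−i]=r[k] of pieces[k−i].
pieces[7] = 4
pieces[8] = 4
pieces[9] = 5
pieces[10] = 5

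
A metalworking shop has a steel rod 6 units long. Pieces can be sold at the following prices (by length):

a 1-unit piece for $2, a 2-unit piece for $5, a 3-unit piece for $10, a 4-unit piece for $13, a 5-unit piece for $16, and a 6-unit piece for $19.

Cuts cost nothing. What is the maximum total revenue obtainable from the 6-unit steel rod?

Let R[k] be the best obtainable value from length k. For each k, try every first piece i and keep the best of price[i] + R[k−i].
R[1] = 2
R[2] = 5
R[3] = 10
R[4] = 13
R[5] = 16
R[6] = 20  (first piece 3, then R[3]=10)
One optimal cutting: 3 + 3 → $10 + $10 = $20.

20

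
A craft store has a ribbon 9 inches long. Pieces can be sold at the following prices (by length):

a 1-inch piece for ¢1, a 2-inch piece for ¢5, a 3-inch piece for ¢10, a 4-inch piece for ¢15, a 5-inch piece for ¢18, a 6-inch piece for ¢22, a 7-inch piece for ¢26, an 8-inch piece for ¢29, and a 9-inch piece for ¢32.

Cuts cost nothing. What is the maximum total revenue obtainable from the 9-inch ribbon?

Build R[k] bottom-up: R[k] = max over allowed piece i of (p[i] + R[k−i]).
R[1] = 1
R[2] = 5
R[3] = 10
R[4] = 15
R[5] = 18
R[6] = 22
R[7] = 26
R[8] = 30  (first piece 4, then R[4]=15)
R[9] = 33  (first piece 4, then R[5]=18)
One optimal cutting: 5 + 4 → ¢18 + ¢15 = ¢33.

33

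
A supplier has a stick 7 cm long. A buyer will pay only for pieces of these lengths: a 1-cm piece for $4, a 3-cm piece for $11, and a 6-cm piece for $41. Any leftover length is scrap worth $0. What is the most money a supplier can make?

Build f[k] bottom-up: f[k] = max over allowed piece i of (p[i] + f[k−i]).
f[1] = 4
f[2] = 8  (first piece 1, then f[1]=4)
f[3] = max(4+8, 11+0) = 12
f[4] = max(4+12, 11+4) = 16
f[5] = max(4+16, 11+8) = 20
f[6] = max(4+20, 11+12, 41+0) = 41
f[7] = max(4+41, 11+16, 41+4) = 45
One optimal cutting: 6 + 1 → $45.

45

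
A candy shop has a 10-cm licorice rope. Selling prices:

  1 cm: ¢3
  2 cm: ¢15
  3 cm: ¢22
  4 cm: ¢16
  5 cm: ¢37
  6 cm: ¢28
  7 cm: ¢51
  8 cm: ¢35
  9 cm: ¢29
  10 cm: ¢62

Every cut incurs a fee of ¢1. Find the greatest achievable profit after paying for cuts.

Consider every possible first cut. net[k] is the best of p[i]+net[k−i] over all sellable i≤k, charging 1 whenever i<k.
net[1] = 3
net[2] = max(3+3-1, 15+0) = 15
net[3] = max(3+15-1, 15+3-1, 22+0) = 22
net[4] = max(3+22-1, 15+15-1, 22+3-1, 16+0) = 29
net[5] = max(3+29-1, 15+22-1, 22+15-1, 16+3-1, 37+0) = 37
net[6] = max(3+37-1, 15+29-1, 22+22-1, 16+15-1, 37+3-1, 28+0) = 43
net[7] = max(3+43-1, 15+37-1, 22+29-1, …, 28+3-1, 51+0) = 51
net[8] = max(3+51-1, 15+43-1, 22+37-1, …, 51+3-1, 35+0) = 58
net[9] = max(3+58-1, 15+51-1, 22+43-1, …, 35+3-1, 29+0) = 65
net[10] = max(3+65-1, 15+58-1, 22+51-1, …, 29+3-1, 62+0) = 73
One optimal plan: pieces 5 + 5 (1 cut) → ¢74 − ¢1 = ¢73.

73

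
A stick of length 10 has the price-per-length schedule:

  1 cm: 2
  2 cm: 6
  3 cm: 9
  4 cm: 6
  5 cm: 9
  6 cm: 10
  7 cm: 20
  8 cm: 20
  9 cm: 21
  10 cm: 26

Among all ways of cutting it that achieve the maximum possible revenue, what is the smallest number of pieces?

Consider every possible first cut. r[k] is the best of p[i]+r[k−i] over all sellable i≤k.
r[1] = 2
r[2] = 6
r[3] = 9
r[4] = 12  (first piece 2, then r[2]=6)
r[5] = 15  (first piece 2, then r[3]=9)
r[6] = 18  (first piece 2, then r[4]=12)
r[7] = 21  (first piece 2, then r[5]=15)
r[8] = 24  (first piece 2, then r[6]=18)
r[9] = 27  (first piece 2, then r[7]=21)
r[10] = 30  (first piece 2, then r[8]=24)
Maximum revenue is 30.
Now minimize piece count subject to staying optimal: for each k, pieces[k] = 1 + min over i with p[i]+r[k−i]=r[k] of pieces[k−i].
pieces[7] = 3
pieces[8] = 3
pieces[9] = 3
pieces[10] = 4

4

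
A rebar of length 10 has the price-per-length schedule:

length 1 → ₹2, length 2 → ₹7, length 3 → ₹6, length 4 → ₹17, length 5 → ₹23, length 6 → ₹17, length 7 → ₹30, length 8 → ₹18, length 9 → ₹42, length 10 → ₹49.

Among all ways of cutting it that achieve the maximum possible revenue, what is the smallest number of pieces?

1

Consider every possible first cut. r[k] is the best of p[i]+r[k−i] over all sellable i≤k.
r[1] = 2
r[2] = 7
r[3] = 9  (first piece 1, then r[2]=7)
r[4] = 17
r[5] = 23
r[6] = 25  (first piece 1, then r[5]=23)
r[7] = 30  (first piece 2, then r[5]=23)
r[8] = 34  (first piece 4, then r[4]=17)
r[9] = 42
r[10] = 49
Maximum revenue is ₹49.
Now minimize piece count subject to staying optimal: for each k, pieces[k] = 1 + min over i with p[i]+r[k−i]=r[k] of pieces[k−i].
pieces[7] = 1
pieces[8] = 2
pieces[9] = 1
pieces[10] = 1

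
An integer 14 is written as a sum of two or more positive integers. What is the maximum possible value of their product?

162

Fill f[k] for k=2..14: at each k try every first piece i and multiply by the better of (k−i) uncut or f[k−i].
f[2] = 1×max(1,0) = 1×1 = 1
f[3] = max(1×2, 2×1) = 2
f[4] = max(1×3, 2×2, 3×1) = 4
f[5] = max(1×4, 2×3, 3×2, 4×1) = 6
f[6] = max(1×6, 2×4, 3×3, 4×2, 5×1) = 9
f[7] = max(1×9, 2×6, 3×4, 4×3, 5×2, 6×1) = 12
f[8] = max(1×12, 2×9, 3×6, …, 6×2, 7×1) = 18
f[9] = max(1×18, 2×12, 3×9, …, 7×2, 8×1) = 27
f[10] = max(1×27, 2×18, 3×12, …, 8×2, 9×1) = 36
f[11] = max(1×36, 2×27, 3×18, …, 9×2, 10×1) = 54
f[12] = max(1×54, 2×36, 3×27, …, 10×2, 11×1) = 81
f[13] = max(1×81, 2×54, 3×36, …, 11×2, 12×1) = 108
f[14] = max(1×108, 2×81, 3×54, …, 12×2, 13×1) = 162
One optimal split: 3 + 3 + 3 + 3 + 2; product 3×3×3×3×2 = 162.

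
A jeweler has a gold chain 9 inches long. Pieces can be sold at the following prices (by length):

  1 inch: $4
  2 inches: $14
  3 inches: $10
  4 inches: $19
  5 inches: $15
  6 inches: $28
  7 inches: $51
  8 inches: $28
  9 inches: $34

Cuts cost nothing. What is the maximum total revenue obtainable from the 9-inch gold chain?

65

Consider every possible first cut. v[k] is the best of p[i]+v[k−i] over all sellable i≤k.
v[1] = 4
v[2] = max(4+4, 14+0) = 14
v[3] = max(4+14, 14+4, 10+0) = 18
v[4] = max(4+18, 14+14, 10+4, 19+0) = 28
v[5] = max(4+28, 14+18, 10+14, 19+4, 15+0) = 32
v[6] = max(4+32, 14+28, 10+18, 19+14, 15+4, 28+0) = 42
v[7] = max(4+42, 14+32, 10+28, …, 28+4, 51+0) = 51
v[8] = max(4+51, 14+42, 10+32, …, 51+4, 28+0) = 56
v[9] = max(4+56, 14+51, 10+42, …, 28+4, 34+0) = 65
One optimal cutting: 7 + 2 → $51 + $14 = $65.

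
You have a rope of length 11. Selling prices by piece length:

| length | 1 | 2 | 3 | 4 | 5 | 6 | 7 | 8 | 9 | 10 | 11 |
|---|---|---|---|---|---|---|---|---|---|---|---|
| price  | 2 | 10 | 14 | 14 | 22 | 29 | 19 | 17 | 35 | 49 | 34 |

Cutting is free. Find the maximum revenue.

Let v[k] be the best obtainable value from length k. For each k, try every first piece i and keep the best of price[i] + v[k−i].
v[1] = 2
v[2] = max(2+2, 10+0) = 10
v[3] = max(2+10, 10+2, 14+0) = 14
v[4] = max(2+14, 10+10, 14+2, 14+0) = 20
v[5] = max(2+20, 10+14, 14+10, 14+2, 22+0) = 24
v[6] = max(2+24, 10+20, 14+14, 14+10, 22+2, 29+0) = 30
v[7] = max(2+30, 10+24, 14+20, …, 29+2, 19+0) = 34
v[8] = max(2+34, 10+30, 14+24, …, 19+2, 17+0) = 40
v[9] = max(2+40, 10+34, 14+30, …, 17+2, 35+0) = 44
v[10] = max(2+44, 10+40, 14+34, …, 35+2, 49+0) = 50
v[11] = max(2+50, 10+44, 14+40, …, 49+2, 34+0) = 54
One optimal cutting: 3 + 2 + 2 + 2 + 2 → $14 + $10 + $10 + $10 + $10 = $54.

54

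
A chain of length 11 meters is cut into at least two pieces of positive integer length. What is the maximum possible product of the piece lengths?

54

Define g[k] = max over 1≤i<k of i · max(k−i, g[k−i]); the inner max lets the remainder stay uncut if that's better.
g[2] = 1*max(1,0) = 1*1 = 1
g[3] = 1*max(2,1) = 1*2 = 2
g[4] = 2*max(2,1) = 2*2 = 4
g[5] = 2*max(3,2) = 2*3 = 6
g[6] = 3*max(3,2) = 3*3 = 9
g[7] = 2*max(5,6) = 2*6 = 12
g[8] = 2*max(6,9) = 2*9 = 18
g[9] = 3*max(6,9) = 3*9 = 27
g[10] = 2*max(8,18) = 2*18 = 36
g[11] = 2*max(9,27) = 2*27 = 54
One optimal split: 3 + 3 + 3 + 2; product 3*3*3*2 = 54.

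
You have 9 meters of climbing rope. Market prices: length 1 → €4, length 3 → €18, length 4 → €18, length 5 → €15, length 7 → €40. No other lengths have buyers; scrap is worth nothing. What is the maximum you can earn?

54

Let best[k] be the best obtainable value from length k. For each k, try every first piece i and keep the best of price[i] + best[k−i].
best[1] = 4
best[2] = 8  (first piece 1, then best[1]=4)
best[3] = 18
best[4] = 22  (first piece 1, then best[3]=18)
best[5] = 26  (first piece 1, then best[4]=22)
best[6] = 36  (first piece 3, then best[3]=18)
best[7] = 40  (first piece 1, then best[6]=36)
best[8] = 44  (first piece 1, then best[7]=40)
best[9] = 54  (first piece 3, then best[6]=36)
One optimal cutting: 3 + 3 + 3 → €54.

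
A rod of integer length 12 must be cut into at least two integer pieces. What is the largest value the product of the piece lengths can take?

81

Let m[k] be the best product for length k (with at least one cut). For each first piece i, the rest contributes max(k−i, m[k−i]).
m[2] = 1·max(1,0) = 1·1 = 1
m[3] = max(1·2, 2·1) = 2
m[4] = max(1·3, 2·2, 3·1) = 4
m[5] = max(1·4, 2·3, 3·2, 4·1) = 6
m[6] = max(1·6, 2·4, 3·3, 4·2, 5·1) = 9
m[7] = max(1·9, 2·6, 3·4, 4·3, 5·2, 6·1) = 12
m[8] = max(1·12, 2·9, 3·6, …, 6·2, 7·1) = 18
m[9] = max(1·18, 2·12, 3·9, …, 7·2, 8·1) = 27
m[10] = max(1·27, 2·18, 3·12, …, 8·2, 9·1) = 36
m[11] = max(1·36, 2·27, 3·18, …, 9·2, 10·1) = 54
m[12] = max(1·54, 2·36, 3·27, …, 10·2, 11·1) = 81
One optimal split: 3 + 3 + 3 + 3; product 3·3·3·3 = 81.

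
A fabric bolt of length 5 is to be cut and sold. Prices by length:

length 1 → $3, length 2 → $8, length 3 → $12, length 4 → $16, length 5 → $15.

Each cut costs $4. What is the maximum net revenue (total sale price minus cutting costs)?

16

Build net[k] bottom-up: net[k] = max over allowed piece i of (p[i] + net[k−i]) − 4 per cut.
net[1] = 3
net[2] = 8
net[3] = 12
net[4] = 16
net[5] = 16  (first piece 2, then net[3]=12)
One optimal plan: pieces 3 + 2 (1 cut) → $20 − $4 = $16.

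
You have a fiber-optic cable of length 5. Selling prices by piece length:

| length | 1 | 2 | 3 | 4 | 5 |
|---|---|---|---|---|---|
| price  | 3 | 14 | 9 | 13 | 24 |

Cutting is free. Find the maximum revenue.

31

Consider every possible first cut. R[k] is the best of p[i]+R[k−i] over all sellable i≤k.
R[1] = 3
R[2] = max(3+3, 14+0) = 14
R[3] = max(3+14, 14+3, 9+0) = 17
R[4] = max(3+17, 14+14, 9+3, 13+0) = 28
R[5] = max(3+28, 14+17, 9+14, 13+3, 24+0) = 31
One optimal cutting: 2 + 2 + 1 → $14 + $14 + $3 = $31.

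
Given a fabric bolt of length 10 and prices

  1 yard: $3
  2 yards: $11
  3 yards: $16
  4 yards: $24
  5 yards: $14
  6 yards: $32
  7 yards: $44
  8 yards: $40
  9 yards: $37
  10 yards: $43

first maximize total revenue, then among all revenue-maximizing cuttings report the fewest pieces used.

Let r[k] be the best obtainable value from length k. For each k, try every first piece i and keep the best of price[i] + r[k−i].
r[1] = 3
r[2] = max(3+3, 11+0) = 11
r[3] = max(3+11, 11+3, 16+0) = 16
r[4] = max(3+16, 11+11, 16+3, 24+0) = 24
r[5] = max(3+24, 11+16, 16+11, 24+3, 14+0) = 27
r[6] = max(3+27, 11+24, 16+16, 24+11, 14+3, 32+0) = 35
r[7] = max(3+35, 11+27, 16+24, …, 32+3, 44+0) = 44
r[8] = max(3+44, 11+35, 16+27, …, 44+3, 40+0) = 48
r[9] = max(3+48, 11+44, 16+35, …, 40+3, 37+0) = 55
r[10] = max(3+55, 11+48, 16+44, …, 37+3, 43+0) = 60
Maximum revenue is $60.
Now minimize piece count subject to staying optimal: for each k, pieces[k] = 1 + min over i with p[i]+r[k−i]=r[k] of pieces[k−i].
pieces[7] = 1
pieces[8] = 2
pieces[9] = 2
pieces[10] = 2

2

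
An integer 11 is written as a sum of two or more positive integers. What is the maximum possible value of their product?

54

Fill m[k] for k=2..11: at each k try every first piece i and multiply by the better of (k−i) uncut or m[k−i].
m[2] = 1*max(1,0) = 1*1 = 1
m[3] = 1*max(2,1) = 1*2 = 2
m[4] = 2*max(2,1) = 2*2 = 4
m[5] = 2*max(3,2) = 2*3 = 6
m[6] = 3*max(3,2) = 3*3 = 9
m[7] = 2*max(5,6) = 2*6 = 12
m[8] = 2*max(6,9) = 2*9 = 18
m[9] = 3*max(6,9) = 3*9 = 27
m[10] = 2*max(8,18) = 2*18 = 36
m[11] = 2*max(9,27) = 2*27 = 54
One optimal split: 3 + 3 + 3 + 2; product 3*3*3*2 = 54.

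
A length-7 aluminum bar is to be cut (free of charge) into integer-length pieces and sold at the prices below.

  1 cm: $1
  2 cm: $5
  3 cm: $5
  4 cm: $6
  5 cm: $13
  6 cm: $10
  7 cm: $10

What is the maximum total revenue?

Build best[k] bottom-up: best[k] = max over allowed piece i of (p[i] + best[k−i]).
best[1] = 1
best[2] = max(1+1, 5+0) = 5
best[3] = max(1+5, 5+1, 5+0) = 6
best[4] = max(1+6, 5+5, 5+1, 6+0) = 10
best[5] = max(1+10, 5+6, 5+5, 6+1, 13+0) = 13
best[6] = max(1+13, 5+10, 5+6, 6+5, 13+1, 10+0) = 15
best[7] = max(1+15, 5+13, 5+10, …, 10+1, 10+0) = 18
One optimal cutting: 5 + 2 → $13 + $5 = $18.

18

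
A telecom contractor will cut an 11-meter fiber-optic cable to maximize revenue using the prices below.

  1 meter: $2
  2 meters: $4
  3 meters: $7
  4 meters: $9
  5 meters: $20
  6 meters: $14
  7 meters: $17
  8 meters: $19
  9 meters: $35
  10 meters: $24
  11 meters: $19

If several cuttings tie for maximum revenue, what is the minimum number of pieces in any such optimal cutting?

3

Consider every possible first cut. r[k] is the best of p[i]+r[k−i] over all sellable i≤k.
r[1] = 2
r[2] = 4  (first piece 1, then r[1]=2)
r[3] = 7
r[4] = 9  (first piece 1, then r[3]=7)
r[5] = 20
r[6] = 22  (first piece 1, then r[5]=20)
r[7] = 24  (first piece 1, then r[6]=22)
r[8] = 27  (first piece 3, then r[5]=20)
r[9] = 35
r[10] = 40  (first piece 5, then r[5]=20)
r[11] = 42  (first piece 1, then r[10]=40)
Maximum revenue is $42.
Now minimize piece count subject to staying optimal: for each k, pieces[k] = 1 + min over i with p[i]+r[k−i]=r[k] of pieces[k−i].
pieces[8] = 2
pieces[9] = 1
pieces[10] = 2
pieces[11] = 3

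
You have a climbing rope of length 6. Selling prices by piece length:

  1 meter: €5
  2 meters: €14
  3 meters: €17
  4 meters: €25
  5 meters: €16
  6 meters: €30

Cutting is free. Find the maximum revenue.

42

Consider every possible first cut. v[k] is the best of p[i]+v[k−i] over all sellable i≤k.
v[1] = 5
v[2] = max(5+5, 14+0) = 14
v[3] = max(5+14, 14+5, 17+0) = 19
v[4] = max(5+19, 14+14, 17+5, 25+0) = 28
v[5] = max(5+28, 14+19, 17+14, 25+5, 16+0) = 33
v[6] = max(5+33, 14+28, 17+19, 25+14, 16+5, 30+0) = 42
One optimal cutting: 2 + 2 + 2 → €14 + €14 + €14 = €42.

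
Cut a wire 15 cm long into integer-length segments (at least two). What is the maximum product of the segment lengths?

Define f[k] = max over 1≤i<k of i · max(k−i, f[k−i]); the inner max lets the remainder stay uncut if that's better.
f[2] = 1·max(1,0) = 1·1 = 1
f[3] = max(1·2, 2·1) = 2
f[4] = max(1·3, 2·2, 3·1) = 4
f[5] = max(1·4, 2·3, 3·2, 4·1) = 6
f[6] = max(1·6, 2·4, 3·3, 4·2, 5·1) = 9
f[7] = max(1·9, 2·6, 3·4, 4·3, 5·2, 6·1) = 12
f[8] = max(1·12, 2·9, 3·6, …, 6·2, 7·1) = 18
f[9] = max(1·18, 2·12, 3·9, …, 7·2, 8·1) = 27
f[10] = max(1·27, 2·18, 3·12, …, 8·2, 9·1) = 36
f[11] = max(1·36, 2·27, 3·18, …, 9·2, 10·1) = 54
f[12] = max(1·54, 2·36, 3·27, …, 10·2, 11·1) = 81
f[13] = max(1·81, 2·54, 3·36, …, 11·2, 12·1) = 108
f[14] = max(1·108, 2·81, 3·54, …, 12·2, 13·1) = 162
f[15] = max(1·162, 2·108, 3·81, …, 13·2, 14·1) = 243
One optimal split: 3 + 3 + 3 + 3 + 3; product 3·3·3·3·3 = 243.

243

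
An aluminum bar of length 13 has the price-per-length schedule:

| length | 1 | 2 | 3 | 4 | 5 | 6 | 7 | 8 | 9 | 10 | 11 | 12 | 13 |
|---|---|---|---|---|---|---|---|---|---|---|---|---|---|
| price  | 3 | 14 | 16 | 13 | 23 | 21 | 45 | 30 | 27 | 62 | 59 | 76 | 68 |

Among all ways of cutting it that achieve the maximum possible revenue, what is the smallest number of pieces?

4

Consider every possible first cut. r[k] is the best of p[i]+r[k−i] over all sellable i≤k.
r[1] = 3
r[2] = 14
r[3] = 17  (first piece 1, then r[2]=14)
r[4] = 28  (first piece 2, then r[2]=14)
r[5] = 31  (first piece 1, then r[4]=28)
r[6] = 42  (first piece 2, then r[4]=28)
r[7] = 45  (first piece 1, then r[6]=42)
r[8] = 56  (first piece 2, then r[6]=42)
r[9] = 59  (first piece 1, then r[8]=56)
r[10] = 70  (first piece 2, then r[8]=56)
r[11] = 73  (first piece 1, then r[10]=70)
r[12] = 84  (first piece 2, then r[10]=70)
r[13] = 87  (first piece 1, then r[12]=84)
Maximum revenue is $87.
Now minimize piece count subject to staying optimal: for each k, pieces[k] = 1 + min over i with p[i]+r[k−i]=r[k] of pieces[k−i].
pieces[10] = 5
pieces[11] = 3
pieces[12] = 6
pieces[13] = 4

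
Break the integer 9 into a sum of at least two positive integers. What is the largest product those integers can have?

27

Define P[k] = max over 1≤i<k of i · max(k−i, P[k−i]); the inner max lets the remainder stay uncut if that's better.
P[2] = 1·max(1,0) = 1·1 = 1
P[3] = 1·max(2,1) = 1·2 = 2
P[4] = 2·max(2,1) = 2·2 = 4
P[5] = 2·max(3,2) = 2·3 = 6
P[6] = 3·max(3,2) = 3·3 = 9
P[7] = 2·max(5,6) = 2·6 = 12
P[8] = 2·max(6,9) = 2·9 = 18
P[9] = 3·max(6,9) = 3·9 = 27
One optimal split: 3 + 3 + 3; product 3·3·3 = 27.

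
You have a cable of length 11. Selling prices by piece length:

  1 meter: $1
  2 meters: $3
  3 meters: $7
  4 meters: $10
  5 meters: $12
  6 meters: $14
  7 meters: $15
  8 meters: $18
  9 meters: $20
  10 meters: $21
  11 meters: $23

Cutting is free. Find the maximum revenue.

27

Consider every possible first cut. R[k] is the best of p[i]+R[k−i] over all sellable i≤k.
R[1] = 1
R[2] = 3
R[3] = 7
R[4] = 10
R[5] = 12
R[6] = 14  (first piece 3, then R[3]=7)
R[7] = 17  (first piece 3, then R[4]=10)
R[8] = 20  (first piece 4, then R[4]=10)
R[9] = 22  (first piece 4, then R[5]=12)
R[10] = 24  (first piece 3, then R[7]=17)
R[11] = 27  (first piece 3, then R[8]=20)
One optimal cutting: 4 + 4 + 3 → $10 + $10 + $7 = $27.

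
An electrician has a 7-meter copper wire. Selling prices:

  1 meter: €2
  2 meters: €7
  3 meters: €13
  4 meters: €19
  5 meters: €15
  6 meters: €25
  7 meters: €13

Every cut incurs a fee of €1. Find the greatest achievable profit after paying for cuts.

Let v[k] be the best obtainable value from length k. For each k, try every first piece i and keep the best of price[i] + v[k−i] minus the 1 cut fee when i<k.
v[1] = 2
v[2] = 7
v[3] = 13
v[4] = 19
v[5] = 20  (first piece 1, then v[4]=19)
v[6] = 25  (first piece 2, then v[4]=19)
v[7] = 31  (first piece 3, then v[4]=19)
One optimal plan: pieces 4 + 3 (1 cut) → €32 − €1 = €31.

31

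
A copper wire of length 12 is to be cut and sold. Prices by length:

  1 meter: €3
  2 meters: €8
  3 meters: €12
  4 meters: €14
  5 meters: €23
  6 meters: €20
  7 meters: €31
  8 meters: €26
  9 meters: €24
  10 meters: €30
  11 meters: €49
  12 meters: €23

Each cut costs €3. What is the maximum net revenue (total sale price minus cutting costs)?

51

Consider every possible first cut. net[k] is the best of p[i]+net[k−i] over all sellable i≤k, charging 3 whenever i<k.
net[1] = 3
net[2] = 8
net[3] = 12
net[4] = 14
net[5] = 23
net[6] = 23  (first piece 1, then net[5]=23)
net[7] = 31
net[8] = 32  (first piece 3, then net[5]=23)
net[9] = 36  (first piece 2, then net[7]=31)
net[10] = 43  (first piece 5, then net[5]=23)
net[11] = 49
net[12] = 51  (first piece 5, then net[7]=31)
One optimal plan: pieces 7 + 5 (1 cut) → €54 − €3 = €51.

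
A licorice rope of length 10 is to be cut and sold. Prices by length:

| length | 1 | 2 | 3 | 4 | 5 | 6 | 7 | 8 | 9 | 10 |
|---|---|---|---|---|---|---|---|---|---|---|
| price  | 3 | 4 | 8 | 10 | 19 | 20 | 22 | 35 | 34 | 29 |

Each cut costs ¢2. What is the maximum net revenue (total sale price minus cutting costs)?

37

Consider every possible first cut. r[k] is the best of p[i]+r[k−i] over all sellable i≤k, charging 2 whenever i<k.
r[1] = 3
r[2] = max(3+3-2, 4+0) = 4
r[3] = max(3+4-2, 4+3-2, 8+0) = 8
r[4] = max(3+8-2, 4+4-2, 8+3-2, 10+0) = 10
r[5] = max(3+10-2, 4+8-2, 8+4-2, 10+3-2, 19+0) = 19
r[6] = max(3+19-2, 4+10-2, 8+8-2, 10+4-2, 19+3-2, 20+0) = 20
r[7] = max(3+20-2, 4+19-2, 8+10-2, …, 20+3-2, 22+0) = 22
r[8] = max(3+22-2, 4+20-2, 8+19-2, …, 22+3-2, 35+0) = 35
r[9] = max(3+35-2, 4+22-2, 8+20-2, …, 35+3-2, 34+0) = 36
r[10] = max(3+36-2, 4+35-2, 8+22-2, …, 34+3-2, 29+0) = 37
One optimal plan: pieces 8 + 1 + 1 (2 cuts) → ¢41 − ¢4 = ¢37.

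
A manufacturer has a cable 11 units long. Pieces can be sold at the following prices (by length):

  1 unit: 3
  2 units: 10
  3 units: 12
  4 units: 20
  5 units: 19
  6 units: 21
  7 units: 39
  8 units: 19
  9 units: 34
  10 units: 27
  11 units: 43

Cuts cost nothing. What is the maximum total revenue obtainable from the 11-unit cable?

59

Consider every possible first cut. best[k] is the best of p[i]+best[k−i] over all sellable i≤k.
best[1] = 3
best[2] = 10
best[3] = 13  (first piece 1, then best[2]=10)
best[4] = 20  (first piece 2, then best[2]=10)
best[5] = 23  (first piece 1, then best[4]=20)
best[6] = 30  (first piece 2, then best[4]=20)
best[7] = 39
best[8] = 42  (first piece 1, then best[7]=39)
best[9] = 49  (first piece 2, then best[7]=39)
best[10] = 52  (first piece 1, then best[9]=49)
best[11] = 59  (first piece 2, then best[9]=49)
One optimal cutting: 7 + 2 + 2 → 39 + 10 + 10 = 59.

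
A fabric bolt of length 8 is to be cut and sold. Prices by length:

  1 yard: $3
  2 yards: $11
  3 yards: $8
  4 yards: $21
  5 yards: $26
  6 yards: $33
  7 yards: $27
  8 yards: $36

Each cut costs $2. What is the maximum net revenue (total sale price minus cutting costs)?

42

Build v[k] bottom-up: v[k] = max over allowed piece i of (p[i] + v[k−i]) − 2 per cut.
v[1] = 3
v[2] = max(3+3-2, 11+0) = 11
v[3] = max(3+11-2, 11+3-2, 8+0) = 12
v[4] = max(3+12-2, 11+11-2, 8+3-2, 21+0) = 21
v[5] = max(3+21-2, 11+12-2, 8+11-2, 21+3-2, 26+0) = 26
v[6] = max(3+26-2, 11+21-2, 8+12-2, 21+11-2, 26+3-2, 33+0) = 33
v[7] = max(3+33-2, 11+26-2, 8+21-2, …, 33+3-2, 27+0) = 35
v[8] = max(3+35-2, 11+33-2, 8+26-2, …, 27+3-2, 36+0) = 42
One optimal plan: pieces 6 + 2 (1 cut) → $44 − $2 = $42.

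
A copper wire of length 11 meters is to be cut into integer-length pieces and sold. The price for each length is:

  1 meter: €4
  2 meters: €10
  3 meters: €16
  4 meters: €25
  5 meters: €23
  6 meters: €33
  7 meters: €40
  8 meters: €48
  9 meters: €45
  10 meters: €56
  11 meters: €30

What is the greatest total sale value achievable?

66

Let R[k] be the best obtainable value from length k. For each k, try every first piece i and keep the best of price[i] + R[k−i].
R[1] = 4
R[2] = 10
R[3] = 16
R[4] = 25
R[5] = 29  (first piece 1, then R[4]=25)
R[6] = 35  (first piece 2, then R[4]=25)
R[7] = 41  (first piece 3, then R[4]=25)
R[8] = 50  (first piece 4, then R[4]=25)
R[9] = 54  (first piece 1, then R[8]=50)
R[10] = 60  (first piece 2, then R[8]=50)
R[11] = 66  (first piece 3, then R[8]=50)
One optimal cutting: 4 + 4 + 3 → €25 + €25 + €16 = €66.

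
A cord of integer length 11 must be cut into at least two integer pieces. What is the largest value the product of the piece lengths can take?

54

Fill m[k] for k=2..11: at each k try every first piece i and multiply by the better of (k−i) uncut or m[k−i].
m[2] = 1*max(1,0) = 1*1 = 1
m[3] = 1*max(2,1) = 1*2 = 2
m[4] = 2*max(2,1) = 2*2 = 4
m[5] = 2*max(3,2) = 2*3 = 6
m[6] = 3*max(3,2) = 3*3 = 9
m[7] = 2*max(5,6) = 2*6 = 12
m[8] = 2*max(6,9) = 2*9 = 18
m[9] = 3*max(6,9) = 3*9 = 27
m[10] = 2*max(8,18) = 2*18 = 36
m[11] = 2*max(9,27) = 2*27 = 54
One optimal split: 3 + 3 + 3 + 2; product 3*3*3*2 = 54.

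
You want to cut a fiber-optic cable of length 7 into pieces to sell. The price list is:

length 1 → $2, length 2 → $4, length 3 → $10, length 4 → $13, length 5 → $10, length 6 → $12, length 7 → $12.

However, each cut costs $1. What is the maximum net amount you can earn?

22

Build r[k] bottom-up: r[k] = max over allowed piece i of (p[i] + r[k−i]) − 1 per cut.
r[1] = 2
r[2] = max(2+2-1, 4+0) = 4
r[3] = max(2+4-1, 4+2-1, 10+0) = 10
r[4] = max(2+10-1, 4+4-1, 10+2-1, 13+0) = 13
r[5] = max(2+13-1, 4+10-1, 10+4-1, 13+2-1, 10+0) = 14
r[6] = max(2+14-1, 4+13-1, 10+10-1, 13+4-1, 10+2-1, 12+0) = 19
r[7] = max(2+19-1, 4+14-1, 10+13-1, …, 12+2-1, 12+0) = 22
One optimal plan: pieces 4 + 3 (1 cut) → $23 − $1 = $22.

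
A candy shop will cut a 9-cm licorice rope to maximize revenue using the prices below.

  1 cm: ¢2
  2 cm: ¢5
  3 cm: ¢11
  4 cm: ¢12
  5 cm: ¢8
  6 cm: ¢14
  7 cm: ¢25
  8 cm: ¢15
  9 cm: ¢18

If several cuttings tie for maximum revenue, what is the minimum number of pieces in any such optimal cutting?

Build r[k] bottom-up: r[k] = max over allowed piece i of (p[i] + r[k−i]).
r[1] = 2
r[2] = 5
r[3] = 11
r[4] = 13  (first piece 1, then r[3]=11)
r[5] = 16  (first piece 2, then r[3]=11)
r[6] = 22  (first piece 3, then r[3]=11)
r[7] = 25
r[8] = 27  (first piece 1, then r[7]=25)
r[9] = 33  (first piece 3, then r[6]=22)
Maximum revenue is ¢33.
Now minimize piece count subject to staying optimal: for each k, pieces[k] = 1 + min over i with p[i]+r[k−i]=r[k] of pieces[k−i].
pieces[6] = 2
pieces[7] = 1
pieces[8] = 2
pieces[9] = 3

3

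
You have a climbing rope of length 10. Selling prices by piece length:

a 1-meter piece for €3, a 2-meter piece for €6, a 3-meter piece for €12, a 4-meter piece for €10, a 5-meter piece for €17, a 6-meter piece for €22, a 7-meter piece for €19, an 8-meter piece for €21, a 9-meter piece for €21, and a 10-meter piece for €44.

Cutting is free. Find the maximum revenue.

Consider every possible first cut. r[k] is the best of p[i]+r[k−i] over all sellable i≤k.
r[1] = 3
r[2] = max(3+3, 6+0) = 6
r[3] = max(3+6, 6+3, 12+0) = 12
r[4] = max(3+12, 6+6, 12+3, 10+0) = 15
r[5] = max(3+15, 6+12, 12+6, 10+3, 17+0) = 18
r[6] = max(3+18, 6+15, 12+12, 10+6, 17+3, 22+0) = 24
r[7] = max(3+24, 6+18, 12+15, …, 22+3, 19+0) = 27
r[8] = max(3+27, 6+24, 12+18, …, 19+3, 21+0) = 30
r[9] = max(3+30, 6+27, 12+24, …, 21+3, 21+0) = 36
r[10] = max(3+36, 6+30, 12+27, …, 21+3, 44+0) = 44
Best is to sell the whole 10-meter piece uncut for €44.

44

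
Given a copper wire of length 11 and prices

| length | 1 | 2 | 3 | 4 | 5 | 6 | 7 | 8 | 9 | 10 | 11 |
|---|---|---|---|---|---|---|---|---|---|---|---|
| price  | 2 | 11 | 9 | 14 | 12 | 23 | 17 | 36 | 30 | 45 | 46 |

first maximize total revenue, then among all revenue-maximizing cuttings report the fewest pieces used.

6

Let r[k] be the best obtainable value from length k. For each k, try every first piece i and keep the best of price[i] + r[k−i].
r[1] = 2
r[2] = max(2+2, 11+0) = 11
r[3] = max(2+11, 11+2, 9+0) = 13
r[4] = max(2+13, 11+11, 9+2, 14+0) = 22
r[5] = max(2+22, 11+13, 9+11, 14+2, 12+0) = 24
r[6] = max(2+24, 11+22, 9+13, 14+11, 12+2, 23+0) = 33
r[7] = max(2+33, 11+24, 9+22, …, 23+2, 17+0) = 35
r[8] = max(2+35, 11+33, 9+24, …, 17+2, 36+0) = 44
r[9] = max(2+44, 11+35, 9+33, …, 36+2, 30+0) = 46
r[10] = max(2+46, 11+44, 9+35, …, 30+2, 45+0) = 55
r[11] = max(2+55, 11+46, 9+44, …, 45+2, 46+0) = 57
Maximum revenue is €57.
Now minimize piece count subject to staying optimal: for each k, pieces[k] = 1 + min over i with p[i]+r[k−i]=r[k] of pieces[k−i].
pieces[8] = 4
pieces[9] = 5
pieces[10] = 5
pieces[11] = 6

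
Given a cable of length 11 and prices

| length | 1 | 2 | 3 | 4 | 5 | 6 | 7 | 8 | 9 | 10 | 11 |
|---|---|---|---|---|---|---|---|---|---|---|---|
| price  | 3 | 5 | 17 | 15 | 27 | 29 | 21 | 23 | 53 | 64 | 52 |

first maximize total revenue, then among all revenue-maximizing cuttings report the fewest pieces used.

2

Let r[k] be the best obtainable value from length k. For each k, try every first piece i and keep the best of price[i] + r[k−i].
r[1] = 3
r[2] = max(3+3, 5+0) = 6
r[3] = max(3+6, 5+3, 17+0) = 17
r[4] = max(3+17, 5+6, 17+3, 15+0) = 20
r[5] = max(3+20, 5+17, 17+6, 15+3, 27+0) = 27
r[6] = max(3+27, 5+20, 17+17, 15+6, 27+3, 29+0) = 34
r[7] = max(3+34, 5+27, 17+20, …, 29+3, 21+0) = 37
r[8] = max(3+37, 5+34, 17+27, …, 21+3, 23+0) = 44
r[9] = max(3+44, 5+37, 17+34, …, 23+3, 53+0) = 53
r[10] = max(3+53, 5+44, 17+37, …, 53+3, 64+0) = 64
r[11] = max(3+64, 5+53, 17+44, …, 64+3, 52+0) = 67
Maximum revenue is $67.
Now minimize piece count subject to staying optimal: for each k, pieces[k] = 1 + min over i with p[i]+r[k−i]=r[k] of pieces[k−i].
pieces[8] = 2
pieces[9] = 1
pieces[10] = 1
pieces[11] = 2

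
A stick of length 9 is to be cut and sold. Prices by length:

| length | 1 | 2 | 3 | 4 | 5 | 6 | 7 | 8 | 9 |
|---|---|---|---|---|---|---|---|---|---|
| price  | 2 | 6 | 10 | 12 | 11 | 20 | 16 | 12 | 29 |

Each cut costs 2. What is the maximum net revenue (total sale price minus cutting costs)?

Build net[k] bottom-up: net[k] = max over allowed piece i of (p[i] + net[k−i]) − 2 per cut.
net[1] = 2
net[2] = max(2+2-2, 6+0) = 6
net[3] = max(2+6-2, 6+2-2, 10+0) = 10
net[4] = max(2+10-2, 6+6-2, 10+2-2, 12+0) = 12
net[5] = max(2+12-2, 6+10-2, 10+6-2, 12+2-2, 11+0) = 14
net[6] = max(2+14-2, 6+12-2, 10+10-2, 12+6-2, 11+2-2, 20+0) = 20
net[7] = max(2+20-2, 6+14-2, 10+12-2, …, 20+2-2, 16+0) = 20
net[8] = max(2+20-2, 6+20-2, 10+14-2, …, 16+2-2, 12+0) = 24
net[9] = max(2+24-2, 6+20-2, 10+20-2, …, 12+2-2, 29+0) = 29
Best is to make no cuts and sell whole for 29.

29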